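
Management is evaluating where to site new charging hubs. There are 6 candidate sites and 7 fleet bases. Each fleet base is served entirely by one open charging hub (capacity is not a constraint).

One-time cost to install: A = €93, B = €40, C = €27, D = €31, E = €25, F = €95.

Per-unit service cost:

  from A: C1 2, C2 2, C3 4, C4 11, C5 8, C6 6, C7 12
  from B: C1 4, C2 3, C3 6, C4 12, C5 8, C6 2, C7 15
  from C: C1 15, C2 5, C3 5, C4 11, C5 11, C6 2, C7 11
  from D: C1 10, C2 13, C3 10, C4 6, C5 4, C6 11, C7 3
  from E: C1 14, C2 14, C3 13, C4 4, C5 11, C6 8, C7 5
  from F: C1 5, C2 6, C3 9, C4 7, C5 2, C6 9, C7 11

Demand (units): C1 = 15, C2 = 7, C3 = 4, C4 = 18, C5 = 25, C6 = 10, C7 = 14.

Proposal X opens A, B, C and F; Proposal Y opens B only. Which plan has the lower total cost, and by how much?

Proposal X: {A, B, C, F}: C1→A 2·15=30, C2→A 2·7=14, C3→A 4·4=16, C4→F 7·18=126, C5→F 2·25=50, C6→B 2·10=20, C7→C 11·14=154. Service 410; fixed 255; total 665.
Proposal Y: {B}: C1→B 4·15=60, C2→B 3·7=21, C3→B 6·4=24, C4→B 12·18=216, C5→B 8·25=200, C6→B 2·10=20, C7→B 15·14=210. Service 751; fixed 40; total 791.
Difference: |665 − 791| = 126.

Proposal X is cheaper by 126.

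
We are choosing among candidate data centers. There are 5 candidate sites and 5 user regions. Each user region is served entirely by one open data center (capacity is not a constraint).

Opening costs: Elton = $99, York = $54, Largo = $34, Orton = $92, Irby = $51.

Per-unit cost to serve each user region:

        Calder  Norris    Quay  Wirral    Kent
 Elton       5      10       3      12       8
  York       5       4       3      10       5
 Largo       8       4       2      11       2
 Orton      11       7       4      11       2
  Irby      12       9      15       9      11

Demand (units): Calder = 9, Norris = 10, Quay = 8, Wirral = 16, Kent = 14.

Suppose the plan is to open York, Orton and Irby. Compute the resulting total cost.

Each user region is assigned to its cheapest site among the open ones.
{York, Orton, Irby}: Calder→York 5·9=45, Norris→York 4·10=40, Quay→York 3·8=24, Wirral→Irby 9·16=144, Kent→Orton 2·14=28. Service 281; fixed 197; total 478.

Total cost: 478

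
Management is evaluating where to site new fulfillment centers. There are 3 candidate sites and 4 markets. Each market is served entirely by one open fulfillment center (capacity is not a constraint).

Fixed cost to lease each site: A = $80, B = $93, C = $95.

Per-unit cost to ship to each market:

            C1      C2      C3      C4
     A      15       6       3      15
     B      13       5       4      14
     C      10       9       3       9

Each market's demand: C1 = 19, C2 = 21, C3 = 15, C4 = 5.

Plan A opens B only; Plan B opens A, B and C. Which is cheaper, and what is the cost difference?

Plan A is cheaper by 78.

Plan A: {B}: C1→B 13·19=247, C2→B 5·21=105, C3→B 4·15=60, C4→B 14·5=70. Service 482; fixed 93; total 575.
Plan B: {A, B, C}: C1→C 10·19=190, C2→B 5·21=105, C3→A 3·15=45, C4→C 9·5=45. Service 385; fixed 268; total 653.
Difference: |575 − 653| = 78.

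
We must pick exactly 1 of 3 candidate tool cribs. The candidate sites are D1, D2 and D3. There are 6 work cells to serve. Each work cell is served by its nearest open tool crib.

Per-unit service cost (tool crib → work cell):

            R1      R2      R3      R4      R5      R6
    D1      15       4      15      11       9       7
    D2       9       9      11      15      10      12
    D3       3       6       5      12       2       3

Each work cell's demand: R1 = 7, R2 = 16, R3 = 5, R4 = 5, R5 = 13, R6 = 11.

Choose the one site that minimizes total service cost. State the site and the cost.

Choose D3 only; total service cost 261.

With exactly 1 open, each work cell uses its cheapest among the chosen.
{D3}: R1→D3 3·7=21, R2→D3 6·16=96, R3→D3 5·5=25, R4→D3 12·5=60, R5→D3 2·13=26, R6→D3 3·11=33. Service cost 261.
{D1}: service cost 493
{D2}: service cost 599
Among all 3 size-1 choices, {D3} is lowest.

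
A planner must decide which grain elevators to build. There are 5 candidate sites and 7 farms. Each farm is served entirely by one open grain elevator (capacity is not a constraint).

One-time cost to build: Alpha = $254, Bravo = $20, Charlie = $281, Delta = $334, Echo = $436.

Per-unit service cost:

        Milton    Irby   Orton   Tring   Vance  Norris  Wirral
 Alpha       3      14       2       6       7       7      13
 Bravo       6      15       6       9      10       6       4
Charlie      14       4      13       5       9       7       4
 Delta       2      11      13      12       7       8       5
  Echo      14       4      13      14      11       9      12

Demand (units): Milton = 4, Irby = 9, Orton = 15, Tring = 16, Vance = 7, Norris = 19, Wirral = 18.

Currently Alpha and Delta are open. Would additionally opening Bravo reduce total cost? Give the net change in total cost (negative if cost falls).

Yes — net change −17 (cost falls by 17).

Current service cost with {Alpha, Delta}: 505.
Adding Bravo: each farm re-picks its cheapest; new service cost 468, saving 37.
Extra fixed cost: 20. Net change = 20 − 37 = -17.
(Totals: 1093 → 1076.)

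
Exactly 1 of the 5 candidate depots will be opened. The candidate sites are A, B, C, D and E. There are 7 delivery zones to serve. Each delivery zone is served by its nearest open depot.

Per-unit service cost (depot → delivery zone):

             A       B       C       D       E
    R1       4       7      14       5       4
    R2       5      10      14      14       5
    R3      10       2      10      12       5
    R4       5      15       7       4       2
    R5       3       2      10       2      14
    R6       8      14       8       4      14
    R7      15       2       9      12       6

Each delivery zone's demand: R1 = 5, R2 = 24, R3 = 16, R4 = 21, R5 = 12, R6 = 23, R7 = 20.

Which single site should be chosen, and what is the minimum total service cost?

With exactly 1 open, each delivery zone uses its cheapest among the chosen.
{E}: R1→E 4·5=20, R2→E 5·24=120, R3→E 5·16=80, R4→E 2·21=42, R5→E 14·12=168, R6→E 14·23=322, R7→E 6·20=120. Service cost 872.
{A}: service cost 925
{D}: service cost 993
Among all 5 size-1 choices, {E} is lowest.

Choose E only; total service cost 872.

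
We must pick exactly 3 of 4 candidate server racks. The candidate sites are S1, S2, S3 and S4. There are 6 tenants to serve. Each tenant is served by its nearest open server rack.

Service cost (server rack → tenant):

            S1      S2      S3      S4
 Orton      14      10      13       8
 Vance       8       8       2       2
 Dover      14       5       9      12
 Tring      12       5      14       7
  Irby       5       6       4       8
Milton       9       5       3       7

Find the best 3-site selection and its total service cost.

With exactly 3 open, each tenant uses its cheapest among the chosen.
{S2, S3, S4}: Orton→S4 8, Vance→S3 2, Dover→S2 5, Tring→S2 5, Irby→S3 4, Milton→S3 3. Service cost 27.
{S1, S2, S3}: service cost 29
{S1, S2, S4}: service cost 30
Among all 4 size-3 choices, {S2, S3, S4} is lowest.

Choose S2, S3 and S4; total service cost 27.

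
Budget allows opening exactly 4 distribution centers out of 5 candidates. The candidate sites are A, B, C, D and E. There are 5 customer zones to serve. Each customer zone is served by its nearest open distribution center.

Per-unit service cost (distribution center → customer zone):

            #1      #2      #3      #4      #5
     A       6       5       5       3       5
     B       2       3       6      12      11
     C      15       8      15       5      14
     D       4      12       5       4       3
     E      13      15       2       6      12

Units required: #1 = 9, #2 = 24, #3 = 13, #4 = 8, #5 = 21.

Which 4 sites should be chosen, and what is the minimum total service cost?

Choose A, B, D and E; total service cost 203.

With exactly 4 open, each customer zone uses its cheapest among the chosen.
{A, B, D, E}: #1→B 2·9=18, #2→B 3·24=72, #3→E 2·13=26, #4→A 3·8=24, #5→D 3·21=63. Service cost 203.
{B, C, D, E}: service cost 211
{A, B, C, D}: service cost 242
Among all 5 size-4 choices, {A, B, D, E} is lowest.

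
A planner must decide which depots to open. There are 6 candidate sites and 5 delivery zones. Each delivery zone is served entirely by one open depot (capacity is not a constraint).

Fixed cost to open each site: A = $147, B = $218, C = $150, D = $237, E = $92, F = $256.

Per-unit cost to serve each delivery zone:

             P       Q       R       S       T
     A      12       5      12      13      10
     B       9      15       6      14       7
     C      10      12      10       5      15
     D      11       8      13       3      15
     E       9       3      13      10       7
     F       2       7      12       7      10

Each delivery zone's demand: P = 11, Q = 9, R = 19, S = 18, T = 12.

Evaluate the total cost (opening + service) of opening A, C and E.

Total cost: 879

Each delivery zone is assigned to its cheapest site among the open ones.
{A, C, E}: P→E 9·11=99, Q→E 3·9=27, R→C 10·19=190, S→C 5·18=90, T→E 7·12=84. Service 490; fixed 389; total 879.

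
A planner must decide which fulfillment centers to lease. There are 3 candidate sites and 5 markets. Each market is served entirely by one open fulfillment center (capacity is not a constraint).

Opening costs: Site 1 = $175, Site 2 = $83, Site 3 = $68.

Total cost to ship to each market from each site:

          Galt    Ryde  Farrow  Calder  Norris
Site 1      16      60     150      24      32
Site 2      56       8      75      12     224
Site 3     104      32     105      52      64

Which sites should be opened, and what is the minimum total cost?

Open Site 2 and Site 3; minimum total cost 366.

For any fixed open set, each market goes to its cheapest open site; total = fixed + service.
{Site 2, Site 3}: Galt→Site 2 56, Ryde→Site 2 8, Farrow→Site 2 75, Calder→Site 2 12, Norris→Site 3 64. Service 215; fixed 151; total 366.
{Site 1, Site 2}: Galt→Site 1 16, Ryde→Site 2 8, Farrow→Site 2 75, Calder→Site 2 12, Norris→Site 1 32. Service 143; fixed 258; total 401.
{Site 3}: Galt→Site 3 104, Ryde→Site 3 32, Farrow→Site 3 105, Calder→Site 3 52, Norris→Site 3 64. Service 357; fixed 68; total 425.
{Site 1, Site 2, Site 3}: Galt→Site 1 16, Ryde→Site 2 8, Farrow→Site 2 75, Calder→Site 2 12, Norris→Site 1 32. Service 143; fixed 326; total 469.
No other subset beats 366.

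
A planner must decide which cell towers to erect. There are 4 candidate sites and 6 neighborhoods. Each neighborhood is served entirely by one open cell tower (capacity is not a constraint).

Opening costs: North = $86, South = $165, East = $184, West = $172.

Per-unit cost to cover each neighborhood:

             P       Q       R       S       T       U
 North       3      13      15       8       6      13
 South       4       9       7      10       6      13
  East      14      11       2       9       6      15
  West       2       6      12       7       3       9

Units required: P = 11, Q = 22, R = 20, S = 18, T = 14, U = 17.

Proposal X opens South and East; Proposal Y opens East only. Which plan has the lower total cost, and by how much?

Proposal X: {South, East}: P→South 4·11=44, Q→South 9·22=198, R→East 2·20=40, S→East 9·18=162, T→South 6·14=84, U→South 13·17=221. Service 749; fixed 349; total 1098.
Proposal Y: {East}: P→East 14·11=154, Q→East 11·22=242, R→East 2·20=40, S→East 9·18=162, T→East 6·14=84, U→East 15·17=255. Service 937; fixed 184; total 1121.
Difference: |1098 − 1121| = 23.

Proposal X is cheaper by 23.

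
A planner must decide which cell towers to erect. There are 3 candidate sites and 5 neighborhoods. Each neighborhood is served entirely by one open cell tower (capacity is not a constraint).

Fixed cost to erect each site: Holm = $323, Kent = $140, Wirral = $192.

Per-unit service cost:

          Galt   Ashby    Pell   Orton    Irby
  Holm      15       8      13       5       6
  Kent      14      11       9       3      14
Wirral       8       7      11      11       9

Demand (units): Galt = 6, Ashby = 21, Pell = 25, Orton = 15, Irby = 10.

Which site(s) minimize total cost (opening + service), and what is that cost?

Open Kent only; minimum total cost 865.

For any fixed open set, each neighborhood goes to its cheapest open site; total = fixed + service.
{Kent}: Galt→Kent 14·6=84, Ashby→Kent 11·21=231, Pell→Kent 9·25=225, Orton→Kent 3·15=45, Irby→Kent 14·10=140. Service 725; fixed 140; total 865.
{Kent, Wirral}: Galt→Wirral 8·6=48, Ashby→Wirral 7·21=147, Pell→Kent 9·25=225, Orton→Kent 3·15=45, Irby→Wirral 9·10=90. Service 555; fixed 332; total 887.
{Wirral}: Galt→Wirral 8·6=48, Ashby→Wirral 7·21=147, Pell→Wirral 11·25=275, Orton→Wirral 11·15=165, Irby→Wirral 9·10=90. Service 725; fixed 192; total 917.
{Holm, Kent, Wirral}: service 525 + fixed 655 = 1180
No other subset beats 865.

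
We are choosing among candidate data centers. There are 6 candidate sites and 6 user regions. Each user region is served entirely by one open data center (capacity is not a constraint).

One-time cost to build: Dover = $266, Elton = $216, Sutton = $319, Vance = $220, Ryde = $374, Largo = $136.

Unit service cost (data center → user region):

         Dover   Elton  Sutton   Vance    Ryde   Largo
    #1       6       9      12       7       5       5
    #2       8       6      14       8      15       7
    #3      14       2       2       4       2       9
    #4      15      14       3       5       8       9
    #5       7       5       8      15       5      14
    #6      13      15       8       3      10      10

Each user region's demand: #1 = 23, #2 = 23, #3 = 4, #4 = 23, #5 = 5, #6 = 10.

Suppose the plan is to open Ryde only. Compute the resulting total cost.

Each user region is assigned to its cheapest site among the open ones.
{Ryde}: #1→Ryde 5·23=115, #2→Ryde 15·23=345, #3→Ryde 2·4=8, #4→Ryde 8·23=184, #5→Ryde 5·5=25, #6→Ryde 10·10=100. Service 777; fixed 374; total 1151.

Total cost: 1151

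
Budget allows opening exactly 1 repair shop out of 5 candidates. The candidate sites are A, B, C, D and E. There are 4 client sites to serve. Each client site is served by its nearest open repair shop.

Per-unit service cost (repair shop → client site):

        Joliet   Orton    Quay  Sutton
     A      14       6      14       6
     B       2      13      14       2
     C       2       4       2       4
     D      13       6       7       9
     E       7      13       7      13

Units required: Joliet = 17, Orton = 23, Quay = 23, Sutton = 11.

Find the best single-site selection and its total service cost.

With exactly 1 open, each client site uses its cheapest among the chosen.
{C}: Joliet→C 2·17=34, Orton→C 4·23=92, Quay→C 2·23=46, Sutton→C 4·11=44. Service cost 216.
{D}: service cost 619
{B}: service cost 677
Among all 5 size-1 choices, {C} is lowest.

Choose C only; total service cost 216.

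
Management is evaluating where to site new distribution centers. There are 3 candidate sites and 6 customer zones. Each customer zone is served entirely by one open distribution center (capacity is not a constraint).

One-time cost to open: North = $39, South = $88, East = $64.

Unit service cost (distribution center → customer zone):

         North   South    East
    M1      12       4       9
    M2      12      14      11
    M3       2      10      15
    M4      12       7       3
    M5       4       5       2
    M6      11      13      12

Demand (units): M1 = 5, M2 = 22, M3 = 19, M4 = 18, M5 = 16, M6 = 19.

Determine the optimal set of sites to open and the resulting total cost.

For any fixed open set, each customer zone goes to its cheapest open site; total = fixed + service.
{North, East}: M1→East 9·5=45, M2→East 11·22=242, M3→North 2·19=38, M4→East 3·18=54, M5→East 2·16=32, M6→North 11·19=209. Service 620; fixed 103; total 723.
{North, South, East}: service 595 + fixed 191 = 786
{North, South}: service 721 + fixed 127 = 848
{North}: service 851 + fixed 39 = 890
No other subset beats 723.

Open North and East; minimum total cost 723.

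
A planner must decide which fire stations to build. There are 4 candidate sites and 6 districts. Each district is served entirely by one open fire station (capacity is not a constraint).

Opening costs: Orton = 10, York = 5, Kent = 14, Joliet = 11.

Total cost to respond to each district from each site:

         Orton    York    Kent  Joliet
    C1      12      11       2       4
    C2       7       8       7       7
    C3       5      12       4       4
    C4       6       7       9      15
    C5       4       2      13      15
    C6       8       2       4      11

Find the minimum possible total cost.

For any fixed open set, each district goes to its cheapest open site; total = fixed + service.
{York, Joliet}: C1→Joliet 4, C2→Joliet 7, C3→Joliet 4, C4→York 7, C5→York 2, C6→York 2. Service 26; fixed 16; total 42.
{York, Kent}: C1→Kent 2, C2→Kent 7, C3→Kent 4, C4→York 7, C5→York 2, C6→York 2. Service 24; fixed 19; total 43.
{York}: service 42 + fixed 5 = 47
{Orton, York, Kent, Joliet}: service 23 + fixed 40 = 63
No other subset beats 42.

Minimum total cost: 42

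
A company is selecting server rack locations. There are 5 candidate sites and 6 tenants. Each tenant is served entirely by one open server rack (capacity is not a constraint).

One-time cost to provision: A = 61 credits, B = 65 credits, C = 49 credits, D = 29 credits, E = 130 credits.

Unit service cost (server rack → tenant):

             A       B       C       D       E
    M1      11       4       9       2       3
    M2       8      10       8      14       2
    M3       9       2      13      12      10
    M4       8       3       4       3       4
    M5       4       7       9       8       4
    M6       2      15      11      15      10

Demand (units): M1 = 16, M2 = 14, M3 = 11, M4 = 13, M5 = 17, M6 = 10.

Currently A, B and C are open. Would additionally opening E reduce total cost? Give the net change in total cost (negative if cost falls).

No — net change +30 (cost rises by 30).

Current service cost with {A, B, C}: 325.
Adding E: each tenant re-picks its cheapest; new service cost 225, saving 100.
Extra fixed cost: 130. Net change = 130 − 100 = 30.
(Totals: 500 → 530.)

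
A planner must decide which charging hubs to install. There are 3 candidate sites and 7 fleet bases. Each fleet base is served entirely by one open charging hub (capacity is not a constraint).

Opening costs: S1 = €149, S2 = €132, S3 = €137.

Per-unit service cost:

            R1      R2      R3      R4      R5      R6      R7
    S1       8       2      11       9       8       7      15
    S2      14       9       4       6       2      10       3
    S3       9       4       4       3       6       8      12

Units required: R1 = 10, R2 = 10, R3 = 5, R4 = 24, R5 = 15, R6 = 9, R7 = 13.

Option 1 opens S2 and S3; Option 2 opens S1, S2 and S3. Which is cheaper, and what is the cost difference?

Option 1 is cheaper by 110.

Option 1: {S2, S3}: R1→S3 9·10=90, R2→S3 4·10=40, R3→S2 4·5=20, R4→S3 3·24=72, R5→S2 2·15=30, R6→S3 8·9=72, R7→S2 3·13=39. Service 363; fixed 269; total 632.
Option 2: {S1, S2, S3}: R1→S1 8·10=80, R2→S1 2·10=20, R3→S2 4·5=20, R4→S3 3·24=72, R5→S2 2·15=30, R6→S1 7·9=63, R7→S2 3·13=39. Service 324; fixed 418; total 742.
Difference: |632 − 742| = 110.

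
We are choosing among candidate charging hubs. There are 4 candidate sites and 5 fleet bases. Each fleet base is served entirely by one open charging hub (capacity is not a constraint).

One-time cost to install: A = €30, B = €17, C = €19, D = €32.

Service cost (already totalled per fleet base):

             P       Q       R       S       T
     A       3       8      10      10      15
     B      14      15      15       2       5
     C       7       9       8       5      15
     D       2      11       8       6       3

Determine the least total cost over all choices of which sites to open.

For any fixed open set, each fleet base goes to its cheapest open site; total = fixed + service.
{D}: P→D 2, Q→D 11, R→D 8, S→D 6, T→D 3. Service 30; fixed 32; total 62.
{C}: service 44 + fixed 19 = 63
{B, C}: service 31 + fixed 36 = 67
{A, B, C, D}: P→D 2, Q→A 8, R→C 8, S→B 2, T→D 3. Service 23; fixed 98; total 121.
No other subset beats 62.

Minimum total cost: 62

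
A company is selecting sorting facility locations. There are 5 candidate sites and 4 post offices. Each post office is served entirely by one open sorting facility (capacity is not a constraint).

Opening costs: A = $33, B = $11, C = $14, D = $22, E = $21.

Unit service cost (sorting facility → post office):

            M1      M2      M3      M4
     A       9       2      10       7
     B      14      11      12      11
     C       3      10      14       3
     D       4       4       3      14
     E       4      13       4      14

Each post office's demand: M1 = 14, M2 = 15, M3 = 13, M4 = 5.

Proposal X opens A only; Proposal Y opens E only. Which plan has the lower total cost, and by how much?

Proposal X is cheaper by 40.

Proposal X: {A}: M1→A 9·14=126, M2→A 2·15=30, M3→A 10·13=130, M4→A 7·5=35. Service 321; fixed 33; total 354.
Proposal Y: {E}: M1→E 4·14=56, M2→E 13·15=195, M3→E 4·13=52, M4→E 14·5=70. Service 373; fixed 21; total 394.
Difference: |354 − 394| = 40.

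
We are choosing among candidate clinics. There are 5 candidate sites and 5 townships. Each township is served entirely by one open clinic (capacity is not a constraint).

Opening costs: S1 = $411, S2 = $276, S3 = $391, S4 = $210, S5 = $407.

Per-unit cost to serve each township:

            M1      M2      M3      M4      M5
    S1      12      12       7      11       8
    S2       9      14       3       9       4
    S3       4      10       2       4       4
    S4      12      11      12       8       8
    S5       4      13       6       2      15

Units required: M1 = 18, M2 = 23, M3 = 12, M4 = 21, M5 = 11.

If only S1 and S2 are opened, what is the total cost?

Total cost: 1394

Each township is assigned to its cheapest site among the open ones.
{S1, S2}: M1→S2 9·18=162, M2→S1 12·23=276, M3→S2 3·12=36, M4→S2 9·21=189, M5→S2 4·11=44. Service 707; fixed 687; total 1394.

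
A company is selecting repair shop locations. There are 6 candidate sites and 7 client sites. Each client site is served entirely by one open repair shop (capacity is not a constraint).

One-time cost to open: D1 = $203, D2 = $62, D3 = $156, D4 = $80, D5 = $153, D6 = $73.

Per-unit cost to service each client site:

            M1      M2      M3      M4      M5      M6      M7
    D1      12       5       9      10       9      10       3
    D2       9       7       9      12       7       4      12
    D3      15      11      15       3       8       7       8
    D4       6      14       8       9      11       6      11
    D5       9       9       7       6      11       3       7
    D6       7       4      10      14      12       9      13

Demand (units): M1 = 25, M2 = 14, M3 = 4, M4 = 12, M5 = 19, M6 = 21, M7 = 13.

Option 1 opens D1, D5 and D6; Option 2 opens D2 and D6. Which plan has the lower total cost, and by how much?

Option 2 is cheaper by 114.

Option 1: {D1, D5, D6}: M1→D6 7·25=175, M2→D6 4·14=56, M3→D5 7·4=28, M4→D5 6·12=72, M5→D1 9·19=171, M6→D5 3·21=63, M7→D1 3·13=39. Service 604; fixed 429; total 1033.
Option 2: {D2, D6}: M1→D6 7·25=175, M2→D6 4·14=56, M3→D2 9·4=36, M4→D2 12·12=144, M5→D2 7·19=133, M6→D2 4·21=84, M7→D2 12·13=156. Service 784; fixed 135; total 919.
Difference: |1033 − 919| = 114.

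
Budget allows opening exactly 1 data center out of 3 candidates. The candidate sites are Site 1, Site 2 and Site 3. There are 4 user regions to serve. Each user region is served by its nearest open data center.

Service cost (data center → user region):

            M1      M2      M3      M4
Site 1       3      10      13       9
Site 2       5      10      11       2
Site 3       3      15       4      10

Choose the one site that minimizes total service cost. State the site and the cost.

With exactly 1 open, each user region uses its cheapest among the chosen.
{Site 2}: M1→Site 2 5, M2→Site 2 10, M3→Site 2 11, M4→Site 2 2. Service cost 28.
{Site 3}: service cost 32
{Site 1}: service cost 35
Among all 3 size-1 choices, {Site 2} is lowest.

Choose Site 2 only; total service cost 28.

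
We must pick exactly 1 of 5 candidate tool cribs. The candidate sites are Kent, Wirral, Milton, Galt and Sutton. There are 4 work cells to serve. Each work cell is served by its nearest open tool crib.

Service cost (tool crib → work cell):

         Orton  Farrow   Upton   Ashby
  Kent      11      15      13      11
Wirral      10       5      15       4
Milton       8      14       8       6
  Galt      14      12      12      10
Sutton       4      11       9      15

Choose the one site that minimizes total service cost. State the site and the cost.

Choose Wirral only; total service cost 34.

With exactly 1 open, each work cell uses its cheapest among the chosen.
{Wirral}: Orton→Wirral 10, Farrow→Wirral 5, Upton→Wirral 15, Ashby→Wirral 4. Service cost 34.
{Milton}: service cost 36
{Sutton}: service cost 39
Among all 5 size-1 choices, {Wirral} is lowest.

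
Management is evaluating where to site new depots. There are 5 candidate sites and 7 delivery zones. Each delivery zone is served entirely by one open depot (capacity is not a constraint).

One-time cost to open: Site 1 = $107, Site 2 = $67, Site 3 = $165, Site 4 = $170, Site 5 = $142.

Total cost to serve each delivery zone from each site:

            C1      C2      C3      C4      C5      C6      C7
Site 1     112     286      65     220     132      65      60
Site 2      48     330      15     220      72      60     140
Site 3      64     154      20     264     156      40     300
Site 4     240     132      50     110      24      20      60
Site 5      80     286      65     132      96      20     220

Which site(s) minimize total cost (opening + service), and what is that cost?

For any fixed open set, each delivery zone goes to its cheapest open site; total = fixed + service.
{Site 2, Site 4}: C1→Site 2 48, C2→Site 4 132, C3→Site 2 15, C4→Site 4 110, C5→Site 4 24, C6→Site 4 20, C7→Site 4 60. Service 409; fixed 237; total 646.
{Site 1, Site 2, Site 4}: service 409 + fixed 344 = 753
{Site 3, Site 4}: service 430 + fixed 335 = 765
{Site 1, Site 2, Site 3, Site 4, Site 5}: service 409 + fixed 651 = 1060
No other subset beats 646.

Open Site 2 and Site 4; minimum total cost 646.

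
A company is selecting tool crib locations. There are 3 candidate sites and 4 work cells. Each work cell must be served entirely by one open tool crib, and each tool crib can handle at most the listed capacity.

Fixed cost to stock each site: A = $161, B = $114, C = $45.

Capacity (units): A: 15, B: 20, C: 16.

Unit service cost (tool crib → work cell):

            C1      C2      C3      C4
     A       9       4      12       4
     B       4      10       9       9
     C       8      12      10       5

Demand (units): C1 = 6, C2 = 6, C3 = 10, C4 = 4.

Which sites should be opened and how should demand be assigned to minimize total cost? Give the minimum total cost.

Minimum total cost: 363

Open {B, C}: C1→B 4·6=24, C2→B 10·6=60, C3→C 10·10=100, C4→C 5·4=20.
Loads: B carries 12/20, C carries 14/16. Service 204; fixed 159; total 363.
Next best feasible plan costs 365.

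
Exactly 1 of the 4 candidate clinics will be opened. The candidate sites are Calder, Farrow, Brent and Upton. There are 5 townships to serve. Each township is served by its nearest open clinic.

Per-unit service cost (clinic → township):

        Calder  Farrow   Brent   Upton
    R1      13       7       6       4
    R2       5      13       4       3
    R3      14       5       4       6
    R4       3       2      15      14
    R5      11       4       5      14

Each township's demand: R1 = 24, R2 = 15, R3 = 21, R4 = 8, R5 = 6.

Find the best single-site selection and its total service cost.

Choose Brent only; total service cost 438.

With exactly 1 open, each township uses its cheapest among the chosen.
{Brent}: R1→Brent 6·24=144, R2→Brent 4·15=60, R3→Brent 4·21=84, R4→Brent 15·8=120, R5→Brent 5·6=30. Service cost 438.
{Upton}: service cost 463
{Farrow}: service cost 508
Among all 4 size-1 choices, {Brent} is lowest.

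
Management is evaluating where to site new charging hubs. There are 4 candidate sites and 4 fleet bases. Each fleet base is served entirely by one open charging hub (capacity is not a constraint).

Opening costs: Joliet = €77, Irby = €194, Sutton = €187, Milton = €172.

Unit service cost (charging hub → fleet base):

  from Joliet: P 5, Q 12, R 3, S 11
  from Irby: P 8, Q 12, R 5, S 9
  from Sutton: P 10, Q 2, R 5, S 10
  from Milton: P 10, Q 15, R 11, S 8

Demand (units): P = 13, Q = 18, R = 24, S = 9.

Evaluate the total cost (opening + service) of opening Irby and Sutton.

Total cost: 722

Each fleet base is assigned to its cheapest site among the open ones.
{Irby, Sutton}: P→Irby 8·13=104, Q→Sutton 2·18=36, R→Irby 5·24=120, S→Irby 9·9=81. Service 341; fixed 381; total 722.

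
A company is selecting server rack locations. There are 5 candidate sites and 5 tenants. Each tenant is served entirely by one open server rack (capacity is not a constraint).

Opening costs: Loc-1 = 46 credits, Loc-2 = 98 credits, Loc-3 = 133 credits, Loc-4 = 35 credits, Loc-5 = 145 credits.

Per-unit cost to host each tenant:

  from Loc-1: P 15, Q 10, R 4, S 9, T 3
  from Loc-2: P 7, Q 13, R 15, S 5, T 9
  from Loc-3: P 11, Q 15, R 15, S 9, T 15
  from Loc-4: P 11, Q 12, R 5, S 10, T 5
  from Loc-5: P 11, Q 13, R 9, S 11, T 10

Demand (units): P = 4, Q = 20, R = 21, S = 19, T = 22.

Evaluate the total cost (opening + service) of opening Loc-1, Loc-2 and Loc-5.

Total cost: 762

Each tenant is assigned to its cheapest site among the open ones.
{Loc-1, Loc-2, Loc-5}: P→Loc-2 7·4=28, Q→Loc-1 10·20=200, R→Loc-1 4·21=84, S→Loc-2 5·19=95, T→Loc-1 3·22=66. Service 473; fixed 289; total 762.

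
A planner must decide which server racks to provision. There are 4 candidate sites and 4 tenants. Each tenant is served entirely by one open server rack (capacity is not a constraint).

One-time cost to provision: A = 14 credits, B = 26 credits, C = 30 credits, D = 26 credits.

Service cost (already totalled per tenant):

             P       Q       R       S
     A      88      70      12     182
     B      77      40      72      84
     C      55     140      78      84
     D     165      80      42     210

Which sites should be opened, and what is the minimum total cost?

For any fixed open set, each tenant goes to its cheapest open site; total = fixed + service.
{A, B}: P→B 77, Q→B 40, R→A 12, S→B 84. Service 213; fixed 40; total 253.
{A, B, C}: service 191 + fixed 70 = 261
{A, C}: service 221 + fixed 44 = 265
{A, B, C, D}: P→C 55, Q→B 40, R→A 12, S→B 84. Service 191; fixed 96; total 287.
(All 15 nonempty subsets were checked; A and B is lowest.)

Open A and B; minimum total cost 253.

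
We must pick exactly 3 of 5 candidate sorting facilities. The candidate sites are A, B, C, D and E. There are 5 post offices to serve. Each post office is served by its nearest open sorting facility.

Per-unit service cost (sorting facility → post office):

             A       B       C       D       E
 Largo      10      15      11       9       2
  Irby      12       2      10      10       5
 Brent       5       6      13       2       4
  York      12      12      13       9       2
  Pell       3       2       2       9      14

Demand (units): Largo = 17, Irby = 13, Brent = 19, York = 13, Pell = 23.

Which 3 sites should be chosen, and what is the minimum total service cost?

Choose B, D and E; total service cost 170.

With exactly 3 open, each post office uses its cheapest among the chosen.
{B, D, E}: Largo→E 2·17=34, Irby→B 2·13=26, Brent→D 2·19=38, York→E 2·13=26, Pell→B 2·23=46. Service cost 170.
{A, B, E}: service cost 208
{B, C, E}: service cost 208
Among all 10 size-3 choices, {B, D, E} is lowest.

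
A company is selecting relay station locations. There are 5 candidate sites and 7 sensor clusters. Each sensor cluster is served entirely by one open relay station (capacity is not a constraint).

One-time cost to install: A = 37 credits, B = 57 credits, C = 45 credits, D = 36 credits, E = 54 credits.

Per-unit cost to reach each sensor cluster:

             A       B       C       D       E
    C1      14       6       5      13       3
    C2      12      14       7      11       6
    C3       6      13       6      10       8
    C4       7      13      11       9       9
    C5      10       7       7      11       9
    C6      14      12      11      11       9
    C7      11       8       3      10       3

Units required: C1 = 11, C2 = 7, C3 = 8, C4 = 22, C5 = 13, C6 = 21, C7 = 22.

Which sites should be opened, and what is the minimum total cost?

For any fixed open set, each sensor cluster goes to its cheapest open site; total = fixed + service.
{A, E}: C1→E 3·11=33, C2→E 6·7=42, C3→A 6·8=48, C4→A 7·22=154, C5→E 9·13=117, C6→E 9·21=189, C7→E 3·22=66. Service 649; fixed 91; total 740.
{A, C, E}: C1→E 3·11=33, C2→E 6·7=42, C3→A 6·8=48, C4→A 7·22=154, C5→C 7·13=91, C6→E 9·21=189, C7→C 3·22=66. Service 623; fixed 136; total 759.
{E}: service 709 + fixed 54 = 763
{A, B, C, D, E}: C1→E 3·11=33, C2→E 6·7=42, C3→A 6·8=48, C4→A 7·22=154, C5→B 7·13=91, C6→E 9·21=189, C7→C 3·22=66. Service 623; fixed 229; total 852.
No other subset beats 740.

Open A and E; minimum total cost 740.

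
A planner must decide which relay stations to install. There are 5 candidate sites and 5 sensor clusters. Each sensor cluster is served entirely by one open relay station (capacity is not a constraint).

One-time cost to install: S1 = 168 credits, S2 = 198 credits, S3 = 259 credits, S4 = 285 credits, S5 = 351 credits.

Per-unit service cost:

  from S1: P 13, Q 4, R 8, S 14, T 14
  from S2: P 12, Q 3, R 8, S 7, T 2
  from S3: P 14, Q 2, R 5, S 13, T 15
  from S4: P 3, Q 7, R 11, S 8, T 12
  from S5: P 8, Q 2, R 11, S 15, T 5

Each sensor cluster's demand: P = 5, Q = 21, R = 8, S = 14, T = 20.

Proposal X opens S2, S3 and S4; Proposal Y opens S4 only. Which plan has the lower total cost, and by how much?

Proposal X: {S2, S3, S4}: P→S4 3·5=15, Q→S3 2·21=42, R→S3 5·8=40, S→S2 7·14=98, T→S2 2·20=40. Service 235; fixed 742; total 977.
Proposal Y: {S4}: P→S4 3·5=15, Q→S4 7·21=147, R→S4 11·8=88, S→S4 8·14=112, T→S4 12·20=240. Service 602; fixed 285; total 887.
Difference: |977 − 887| = 90.

Proposal Y is cheaper by 90.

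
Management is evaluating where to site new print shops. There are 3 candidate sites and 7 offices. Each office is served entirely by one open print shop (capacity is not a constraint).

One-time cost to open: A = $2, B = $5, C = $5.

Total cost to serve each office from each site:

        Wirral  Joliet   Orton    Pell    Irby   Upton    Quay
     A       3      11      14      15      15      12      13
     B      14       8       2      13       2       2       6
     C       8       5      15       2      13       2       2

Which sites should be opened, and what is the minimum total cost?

Open A, B and C; minimum total cost 30.

For any fixed open set, each office goes to its cheapest open site; total = fixed + service.
{A, B, C}: Wirral→A 3, Joliet→C 5, Orton→B 2, Pell→C 2, Irby→B 2, Upton→B 2, Quay→C 2. Service 18; fixed 12; total 30.
{B, C}: Wirral→C 8, Joliet→C 5, Orton→B 2, Pell→C 2, Irby→B 2, Upton→B 2, Quay→C 2. Service 23; fixed 10; total 33.
{A, B}: service 36 + fixed 7 = 43
{A}: service 83 + fixed 2 = 85
No other subset beats 30.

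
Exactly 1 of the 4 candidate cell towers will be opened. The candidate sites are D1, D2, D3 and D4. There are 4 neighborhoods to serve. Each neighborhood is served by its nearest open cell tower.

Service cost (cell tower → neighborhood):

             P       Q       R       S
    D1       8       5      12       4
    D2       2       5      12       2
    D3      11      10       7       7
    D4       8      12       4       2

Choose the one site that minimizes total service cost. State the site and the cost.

With exactly 1 open, each neighborhood uses its cheapest among the chosen.
{D2}: P→D2 2, Q→D2 5, R→D2 12, S→D2 2. Service cost 21.
{D4}: service cost 26
{D1}: service cost 29
Among all 4 size-1 choices, {D2} is lowest.

Choose D2 only; total service cost 21.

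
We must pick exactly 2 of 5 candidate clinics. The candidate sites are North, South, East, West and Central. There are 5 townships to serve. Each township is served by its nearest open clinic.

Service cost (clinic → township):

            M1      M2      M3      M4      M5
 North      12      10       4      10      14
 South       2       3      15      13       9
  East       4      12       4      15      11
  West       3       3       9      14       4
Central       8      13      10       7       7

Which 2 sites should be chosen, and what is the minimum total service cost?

Choose North and West; total service cost 24.

With exactly 2 open, each township uses its cheapest among the chosen.
{North, West}: M1→West 3, M2→West 3, M3→North 4, M4→North 10, M5→West 4. Service cost 24.
{West, Central}: service cost 26
{North, South}: service cost 28
Among all 10 size-2 choices, {North, West} is lowest.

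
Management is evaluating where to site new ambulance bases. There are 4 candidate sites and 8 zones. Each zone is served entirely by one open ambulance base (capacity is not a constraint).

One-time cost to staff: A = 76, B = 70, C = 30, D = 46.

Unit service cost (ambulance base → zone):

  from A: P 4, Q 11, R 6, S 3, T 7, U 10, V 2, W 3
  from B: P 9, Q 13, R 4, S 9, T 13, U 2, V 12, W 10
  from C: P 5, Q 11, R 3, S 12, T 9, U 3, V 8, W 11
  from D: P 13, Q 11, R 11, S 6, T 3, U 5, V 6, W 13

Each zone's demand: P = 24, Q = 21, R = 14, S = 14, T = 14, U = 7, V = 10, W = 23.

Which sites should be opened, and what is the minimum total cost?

For any fixed open set, each zone goes to its cheapest open site; total = fixed + service.
{A, C, D}: P→A 4·24=96, Q→A 11·21=231, R→C 3·14=42, S→A 3·14=42, T→D 3·14=42, U→C 3·7=21, V→A 2·10=20, W→A 3·23=69. Service 563; fixed 152; total 715.
{A, C}: service 619 + fixed 106 = 725
{A, D}: P→A 4·24=96, Q→A 11·21=231, R→A 6·14=84, S→A 3·14=42, T→D 3·14=42, U→D 5·7=35, V→A 2·10=20, W→A 3·23=69. Service 619; fixed 122; total 741.
{A, B, C, D}: service 556 + fixed 222 = 778
No other subset beats 715.

Open A, C and D; minimum total cost 715.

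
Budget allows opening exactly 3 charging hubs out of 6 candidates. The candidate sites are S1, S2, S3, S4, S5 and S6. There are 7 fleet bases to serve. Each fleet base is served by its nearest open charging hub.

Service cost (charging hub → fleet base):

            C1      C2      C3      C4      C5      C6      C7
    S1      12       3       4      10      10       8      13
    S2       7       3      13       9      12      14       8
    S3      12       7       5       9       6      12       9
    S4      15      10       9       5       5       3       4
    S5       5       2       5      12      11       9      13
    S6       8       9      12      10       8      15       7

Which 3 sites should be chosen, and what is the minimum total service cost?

Choose S1, S4 and S5; total service cost 28.

With exactly 3 open, each fleet base uses its cheapest among the chosen.
{S1, S4, S5}: C1→S5 5, C2→S5 2, C3→S1 4, C4→S4 5, C5→S4 5, C6→S4 3, C7→S4 4. Service cost 28.
{S2, S4, S5}: service cost 29
{S3, S4, S5}: service cost 29
Among all 20 size-3 choices, {S1, S4, S5} is lowest.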